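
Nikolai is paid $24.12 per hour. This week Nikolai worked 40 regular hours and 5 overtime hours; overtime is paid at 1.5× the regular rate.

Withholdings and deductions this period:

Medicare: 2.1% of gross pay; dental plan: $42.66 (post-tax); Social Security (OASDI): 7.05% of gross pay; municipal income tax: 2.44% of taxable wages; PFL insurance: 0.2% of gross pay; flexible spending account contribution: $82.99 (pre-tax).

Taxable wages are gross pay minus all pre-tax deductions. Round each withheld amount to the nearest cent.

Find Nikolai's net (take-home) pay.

Regular pay: 40 × $24.12 = $964.80
Overtime pay: 5 × $24.12 × 1.5 = $180.90
Gross pay = $964.80 + $180.90 = $1,145.70
Flexible spending account contribution: $82.99
Taxable wages = $1,145.70 − $82.99 = $1,062.71
Municipal income tax: $1,062.71 × 0.0244 = $25.93
PFL insurance: $1,145.70 × 0.002 = $2.29
Social Security (OASDI): $1,145.70 × 0.0705 = $80.77
Medicare: $1,145.70 × 0.021 = $24.06
Dental plan: $42.66
Total deductions = $82.99 + $25.93 + $2.29 + $80.77 + $24.06 + $42.66 = $258.70
Net pay = $1,145.70 − $258.70 = $887.00

$887.00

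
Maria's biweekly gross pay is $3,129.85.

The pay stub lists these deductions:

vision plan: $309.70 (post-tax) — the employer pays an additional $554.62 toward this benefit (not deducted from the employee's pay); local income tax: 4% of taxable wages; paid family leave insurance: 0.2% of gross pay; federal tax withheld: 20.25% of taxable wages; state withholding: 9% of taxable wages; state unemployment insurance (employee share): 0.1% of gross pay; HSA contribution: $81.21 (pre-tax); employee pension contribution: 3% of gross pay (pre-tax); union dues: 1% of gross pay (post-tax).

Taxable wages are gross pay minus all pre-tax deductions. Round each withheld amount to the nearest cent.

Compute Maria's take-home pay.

$1,621.90

Employee pension contribution: $3,129.85 × 0.03 = $93.90
HSA contribution: $81.21
Pre-tax total = $93.90 + $81.21 = $175.11
Taxable wages = $3,129.85 − $175.11 = $2,954.74
Local income tax: $2,954.74 × 0.04 = $118.19
Federal tax withheld: $2,954.74 × 0.2025 = $598.33
State withholding: $2,954.74 × 0.09 = $265.93
Paid family leave insurance: $3,129.85 × 0.002 = $6.26
State unemployment insurance (employee share): $3,129.85 × 0.001 = $3.13
Union dues: $3,129.85 × 0.01 = $31.30
Vision plan: $309.70
(Employer's $554.62 toward vision plan is not withheld from the employee.)
Total deductions = $93.90 + $81.21 + $118.19 + $598.33 + $265.93 + $6.26 + $3.13 + $31.30 + $309.70 = $1,507.95
Net pay = $3,129.85 − $1,507.95 = $1,621.90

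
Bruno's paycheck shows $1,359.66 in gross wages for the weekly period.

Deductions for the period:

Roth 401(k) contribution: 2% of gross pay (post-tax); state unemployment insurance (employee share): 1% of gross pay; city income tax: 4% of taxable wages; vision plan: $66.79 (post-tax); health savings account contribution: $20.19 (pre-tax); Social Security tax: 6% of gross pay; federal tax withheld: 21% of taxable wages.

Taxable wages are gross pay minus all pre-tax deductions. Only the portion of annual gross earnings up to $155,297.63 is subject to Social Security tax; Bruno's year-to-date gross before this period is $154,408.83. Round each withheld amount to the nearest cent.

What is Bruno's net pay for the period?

Health savings account contribution: $20.19
Taxable wages = $1,359.66 − $20.19 = $1,339.47
Federal tax withheld: $1,339.47 × 0.21 = $281.29
City income tax: $1,339.47 × 0.04 = $53.58
Social Security tax: only $155,297.63 − $154,408.83 = $888.80 of this check is subject → $888.80 × 0.06 = $53.33
State unemployment insurance (employee share): $1,359.66 × 0.01 = $13.60
Vision plan: $66.79
Roth 401(k) contribution: $1,359.66 × 0.02 = $27.19
Total deductions = $20.19 + $281.29 + $53.58 + $53.33 + $13.60 + $66.79 + $27.19 = $515.97
Net pay = $1,359.66 − $515.97 = $843.69

$843.69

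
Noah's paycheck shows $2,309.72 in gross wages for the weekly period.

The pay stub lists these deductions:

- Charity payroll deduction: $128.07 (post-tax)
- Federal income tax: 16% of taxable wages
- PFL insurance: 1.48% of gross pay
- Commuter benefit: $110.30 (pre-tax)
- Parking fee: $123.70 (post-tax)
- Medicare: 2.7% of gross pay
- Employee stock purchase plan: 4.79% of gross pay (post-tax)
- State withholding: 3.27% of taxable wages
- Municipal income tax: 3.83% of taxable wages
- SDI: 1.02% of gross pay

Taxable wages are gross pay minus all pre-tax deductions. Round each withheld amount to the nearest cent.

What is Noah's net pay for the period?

$1,208.84

Commuter benefit: $110.30
Taxable wages = $2,309.72 − $110.30 = $2,199.42
State withholding: $2,199.42 × 0.0327 = $71.92
Federal income tax: $2,199.42 × 0.16 = $351.91
Municipal income tax: $2,199.42 × 0.0383 = $84.24
SDI: $2,309.72 × 0.0102 = $23.56
PFL insurance: $2,309.72 × 0.0148 = $34.18
Medicare: $2,309.72 × 0.027 = $62.36
Charity payroll deduction: $128.07
Employee stock purchase plan: $2,309.72 × 0.0479 = $110.64
Parking fee: $123.70
Total deductions = $110.30 + $71.92 + $351.91 + $84.24 + $23.56 + $34.18 + $62.36 + $128.07 + $110.64 + $123.70 = $1,100.88
Net pay = $2,309.72 − $1,100.88 = $1,208.84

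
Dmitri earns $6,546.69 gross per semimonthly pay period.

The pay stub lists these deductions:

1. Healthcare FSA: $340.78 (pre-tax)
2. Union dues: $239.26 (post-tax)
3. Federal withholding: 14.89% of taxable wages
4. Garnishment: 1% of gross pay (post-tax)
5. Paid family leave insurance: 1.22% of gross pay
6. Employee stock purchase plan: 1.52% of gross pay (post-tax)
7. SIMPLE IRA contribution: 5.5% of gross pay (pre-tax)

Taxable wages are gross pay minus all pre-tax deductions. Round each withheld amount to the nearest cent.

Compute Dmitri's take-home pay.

SIMPLE IRA contribution: $6,546.69 × 0.055 = $360.07
Healthcare FSA: $340.78
Pre-tax total = $360.07 + $340.78 = $700.85
Taxable wages = $6,546.69 − $700.85 = $5,845.84
Federal withholding: $5,845.84 × 0.1489 = $870.45
Paid family leave insurance: $6,546.69 × 0.0122 = $79.87
Garnishment: $6,546.69 × 0.01 = $65.47
Union dues: $239.26
Employee stock purchase plan: $6,546.69 × 0.0152 = $99.51
Total deductions = $360.07 + $340.78 + $870.45 + $79.87 + $65.47 + $239.26 + $99.51 = $2,055.41
Net pay = $6,546.69 − $2,055.41 = $4,491.28

$4,491.28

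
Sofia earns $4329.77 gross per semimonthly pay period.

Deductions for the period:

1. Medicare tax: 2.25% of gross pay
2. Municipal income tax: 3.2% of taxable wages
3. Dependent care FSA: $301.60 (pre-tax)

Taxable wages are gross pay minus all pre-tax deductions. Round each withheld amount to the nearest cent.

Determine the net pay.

$3801.85

Dependent care FSA: $301.60
Taxable wages = $4329.77 − $301.60 = $4028.17
Municipal income tax: $4028.17 × 0.032 = $128.90
Medicare tax: $4329.77 × 0.0225 = $97.42
Total deductions = $301.60 + $128.90 + $97.42 = $527.92
Net pay = $4329.77 − $527.92 = $3801.85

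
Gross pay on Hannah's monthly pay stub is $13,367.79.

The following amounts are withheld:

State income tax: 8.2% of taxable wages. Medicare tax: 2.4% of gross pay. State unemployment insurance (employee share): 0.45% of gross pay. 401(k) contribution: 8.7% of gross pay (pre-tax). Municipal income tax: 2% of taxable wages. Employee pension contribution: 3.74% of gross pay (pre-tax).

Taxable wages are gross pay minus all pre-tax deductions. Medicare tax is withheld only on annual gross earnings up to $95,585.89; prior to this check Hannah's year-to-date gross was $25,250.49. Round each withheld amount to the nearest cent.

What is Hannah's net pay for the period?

$10,129.94

401(k) contribution: $13,367.79 × 0.087 = $1,163.00
Employee pension contribution: $13,367.79 × 0.0374 = $499.96
Pre-tax total = $1,163.00 + $499.96 = $1,662.96
Taxable wages = $13,367.79 − $1,662.96 = $11,704.83
Municipal income tax: $11,704.83 × 0.02 = $234.10
State income tax: $11,704.83 × 0.082 = $959.80
State unemployment insurance (employee share): $13,367.79 × 0.0045 = $60.16
Medicare tax: cap not yet reached, full $13,367.79 is subject → $13,367.79 × 0.024 = $320.83
Total deductions = $1,163.00 + $499.96 + $234.10 + $959.80 + $60.16 + $320.83 = $3,237.85
Net pay = $13,367.79 − $3,237.85 = $10,129.94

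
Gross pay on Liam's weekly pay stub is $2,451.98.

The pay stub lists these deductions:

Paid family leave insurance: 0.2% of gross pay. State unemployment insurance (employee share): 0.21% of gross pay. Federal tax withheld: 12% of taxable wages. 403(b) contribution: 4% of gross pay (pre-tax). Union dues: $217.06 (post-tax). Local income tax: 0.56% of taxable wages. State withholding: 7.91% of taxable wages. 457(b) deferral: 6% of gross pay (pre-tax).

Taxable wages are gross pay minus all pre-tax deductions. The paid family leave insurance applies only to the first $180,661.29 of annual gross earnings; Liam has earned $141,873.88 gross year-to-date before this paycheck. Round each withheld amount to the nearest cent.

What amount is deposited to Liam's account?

403(b) contribution: $2,451.98 × 0.04 = $98.08
457(b) deferral: $2,451.98 × 0.06 = $147.12
Pre-tax total = $98.08 + $147.12 = $245.20
Taxable wages = $2,451.98 − $245.20 = $2,206.78
State withholding: $2,206.78 × 0.0791 = $174.56
Local income tax: $2,206.78 × 0.0056 = $12.36
Federal tax withheld: $2,206.78 × 0.12 = $264.81
Paid family leave insurance: cap not yet reached, full $2,451.98 is subject → $2,451.98 × 0.002 = $4.90
State unemployment insurance (employee share): $2,451.98 × 0.0021 = $5.15
Union dues: $217.06
Total deductions = $98.08 + $147.12 + $174.56 + $12.36 + $264.81 + $4.90 + $5.15 + $217.06 = $924.04
Net pay = $2,451.98 − $924.04 = $1,527.94

$1,527.94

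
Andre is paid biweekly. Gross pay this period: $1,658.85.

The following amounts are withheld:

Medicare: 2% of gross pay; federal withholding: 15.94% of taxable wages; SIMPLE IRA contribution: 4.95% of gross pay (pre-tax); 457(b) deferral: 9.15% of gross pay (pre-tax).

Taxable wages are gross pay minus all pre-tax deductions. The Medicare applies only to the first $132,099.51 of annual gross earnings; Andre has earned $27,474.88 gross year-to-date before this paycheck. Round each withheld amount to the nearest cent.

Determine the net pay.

SIMPLE IRA contribution: $1,658.85 × 0.0495 = $82.11
457(b) deferral: $1,658.85 × 0.0915 = $151.78
Pre-tax total = $82.11 + $151.78 = $233.89
Taxable wages = $1,658.85 − $233.89 = $1,424.96
Federal withholding: $1,424.96 × 0.1594 = $227.14
Medicare: cap not yet reached, full $1,658.85 is subject → $1,658.85 × 0.02 = $33.18
Total deductions = $82.11 + $151.78 + $227.14 + $33.18 = $494.21
Net pay = $1,658.85 − $494.21 = $1,164.64

$1,164.64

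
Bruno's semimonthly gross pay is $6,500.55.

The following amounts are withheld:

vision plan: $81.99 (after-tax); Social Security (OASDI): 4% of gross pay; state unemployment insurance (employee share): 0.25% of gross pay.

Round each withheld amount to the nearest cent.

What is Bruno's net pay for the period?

State unemployment insurance (employee share): $6,500.55 × 0.0025 = $16.25
Social Security (OASDI): $6,500.55 × 0.04 = $260.02
Vision plan: $81.99
Total deductions = $16.25 + $260.02 + $81.99 = $358.26
Net pay = $6,500.55 − $358.26 = $6,142.29

$6,142.29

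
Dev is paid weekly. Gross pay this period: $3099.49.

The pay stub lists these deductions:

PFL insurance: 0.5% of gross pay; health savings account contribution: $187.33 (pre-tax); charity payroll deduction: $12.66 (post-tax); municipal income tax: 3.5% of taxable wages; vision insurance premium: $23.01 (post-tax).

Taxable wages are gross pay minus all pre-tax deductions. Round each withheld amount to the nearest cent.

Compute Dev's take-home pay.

$2759.06

Health savings account contribution: $187.33
Taxable wages = $3099.49 − $187.33 = $2912.16
Municipal income tax: $2912.16 × 0.035 = $101.93
PFL insurance: $3099.49 × 0.005 = $15.50
Vision insurance premium: $23.01
Charity payroll deduction: $12.66
Total deductions = $187.33 + $101.93 + $15.50 + $23.01 + $12.66 = $340.43
Net pay = $3099.49 − $340.43 = $2759.06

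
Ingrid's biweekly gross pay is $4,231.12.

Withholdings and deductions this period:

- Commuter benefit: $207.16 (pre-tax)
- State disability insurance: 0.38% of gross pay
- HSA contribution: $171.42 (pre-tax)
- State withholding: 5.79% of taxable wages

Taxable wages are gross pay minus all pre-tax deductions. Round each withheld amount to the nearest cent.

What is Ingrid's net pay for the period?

$3,613.40

HSA contribution: $171.42
Commuter benefit: $207.16
Pre-tax total = $171.42 + $207.16 = $378.58
Taxable wages = $4,231.12 − $378.58 = $3,852.54
State withholding: $3,852.54 × 0.0579 = $223.06
State disability insurance: $4,231.12 × 0.0038 = $16.08
Total deductions = $171.42 + $207.16 + $223.06 + $16.08 = $617.72
Net pay = $4,231.12 − $617.72 = $3,613.40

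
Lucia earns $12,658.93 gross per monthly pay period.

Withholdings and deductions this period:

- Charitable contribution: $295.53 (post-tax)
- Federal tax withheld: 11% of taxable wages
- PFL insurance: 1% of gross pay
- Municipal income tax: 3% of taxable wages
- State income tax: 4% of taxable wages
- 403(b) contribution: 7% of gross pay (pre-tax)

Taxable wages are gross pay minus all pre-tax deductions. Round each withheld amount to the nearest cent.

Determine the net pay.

403(b) contribution: $12,658.93 × 0.07 = $886.13
Taxable wages = $12,658.93 − $886.13 = $11,772.80
Municipal income tax: $11,772.80 × 0.03 = $353.18
Federal tax withheld: $11,772.80 × 0.11 = $1,295.01
State income tax: $11,772.80 × 0.04 = $470.91
PFL insurance: $12,658.93 × 0.01 = $126.59
Charitable contribution: $295.53
Total deductions = $886.13 + $353.18 + $1,295.01 + $470.91 + $126.59 + $295.53 = $3,427.35
Net pay = $12,658.93 − $3,427.35 = $9,231.58

$9,231.58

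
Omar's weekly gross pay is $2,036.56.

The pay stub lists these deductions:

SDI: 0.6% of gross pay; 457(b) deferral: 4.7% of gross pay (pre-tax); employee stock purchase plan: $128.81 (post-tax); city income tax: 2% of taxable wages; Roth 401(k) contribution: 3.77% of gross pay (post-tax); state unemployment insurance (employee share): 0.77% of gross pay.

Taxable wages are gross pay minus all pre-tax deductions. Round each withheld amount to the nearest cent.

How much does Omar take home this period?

457(b) deferral: $2,036.56 × 0.047 = $95.72
Taxable wages = $2,036.56 − $95.72 = $1,940.84
City income tax: $1,940.84 × 0.02 = $38.82
SDI: $2,036.56 × 0.006 = $12.22
State unemployment insurance (employee share): $2,036.56 × 0.0077 = $15.68
Employee stock purchase plan: $128.81
Roth 401(k) contribution: $2,036.56 × 0.0377 = $76.78
Total deductions = $95.72 + $38.82 + $12.22 + $15.68 + $128.81 + $76.78 = $368.03
Net pay = $2,036.56 − $368.03 = $1,668.53

$1,668.53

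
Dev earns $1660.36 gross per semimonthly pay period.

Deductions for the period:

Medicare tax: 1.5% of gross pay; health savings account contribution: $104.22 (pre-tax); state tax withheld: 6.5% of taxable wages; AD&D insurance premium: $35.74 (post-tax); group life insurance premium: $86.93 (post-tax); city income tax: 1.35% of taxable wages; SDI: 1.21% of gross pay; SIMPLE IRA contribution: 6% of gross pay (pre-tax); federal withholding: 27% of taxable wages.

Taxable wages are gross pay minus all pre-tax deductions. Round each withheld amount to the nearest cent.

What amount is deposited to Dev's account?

Health savings account contribution: $104.22
SIMPLE IRA contribution: $1660.36 × 0.06 = $99.62
Pre-tax total = $104.22 + $99.62 = $203.84
Taxable wages = $1660.36 − $203.84 = $1456.52
State tax withheld: $1456.52 × 0.065 = $94.67
City income tax: $1456.52 × 0.0135 = $19.66
Federal withholding: $1456.52 × 0.27 = $393.26
Medicare tax: $1660.36 × 0.015 = $24.91
SDI: $1660.36 × 0.0121 = $20.09
AD&D insurance premium: $35.74
Group life insurance premium: $86.93
Total deductions = $104.22 + $99.62 + $94.67 + $19.66 + $393.26 + $24.91 + $20.09 + $35.74 + $86.93 = $879.10
Net pay = $1660.36 − $879.10 = $781.26

$781.26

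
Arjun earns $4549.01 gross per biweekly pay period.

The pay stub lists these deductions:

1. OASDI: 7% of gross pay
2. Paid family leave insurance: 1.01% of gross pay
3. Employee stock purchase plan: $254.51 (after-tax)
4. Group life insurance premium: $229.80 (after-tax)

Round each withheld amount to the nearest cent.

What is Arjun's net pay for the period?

OASDI: $4549.01 × 0.07 = $318.43
Paid family leave insurance: $4549.01 × 0.0101 = $45.95
Employee stock purchase plan: $254.51
Group life insurance premium: $229.80
Total deductions = $318.43 + $45.95 + $254.51 + $229.80 = $848.69
Net pay = $4549.01 − $848.69 = $3700.32

$3700.32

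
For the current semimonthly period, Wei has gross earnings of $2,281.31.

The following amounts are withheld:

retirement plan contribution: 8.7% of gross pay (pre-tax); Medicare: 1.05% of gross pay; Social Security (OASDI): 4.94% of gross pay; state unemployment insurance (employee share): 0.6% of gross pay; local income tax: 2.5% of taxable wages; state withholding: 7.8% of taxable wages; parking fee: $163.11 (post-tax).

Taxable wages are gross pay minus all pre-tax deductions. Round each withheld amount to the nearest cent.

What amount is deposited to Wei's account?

Retirement plan contribution: $2,281.31 × 0.087 = $198.47
Taxable wages = $2,281.31 − $198.47 = $2,082.84
Local income tax: $2,082.84 × 0.025 = $52.07
State withholding: $2,082.84 × 0.078 = $162.46
Medicare: $2,281.31 × 0.0105 = $23.95
Social Security (OASDI): $2,281.31 × 0.0494 = $112.70
State unemployment insurance (employee share): $2,281.31 × 0.006 = $13.69
Parking fee: $163.11
Total deductions = $198.47 + $52.07 + $162.46 + $23.95 + $112.70 + $13.69 + $163.11 = $726.45
Net pay = $2,281.31 − $726.45 = $1,554.86

$1,554.86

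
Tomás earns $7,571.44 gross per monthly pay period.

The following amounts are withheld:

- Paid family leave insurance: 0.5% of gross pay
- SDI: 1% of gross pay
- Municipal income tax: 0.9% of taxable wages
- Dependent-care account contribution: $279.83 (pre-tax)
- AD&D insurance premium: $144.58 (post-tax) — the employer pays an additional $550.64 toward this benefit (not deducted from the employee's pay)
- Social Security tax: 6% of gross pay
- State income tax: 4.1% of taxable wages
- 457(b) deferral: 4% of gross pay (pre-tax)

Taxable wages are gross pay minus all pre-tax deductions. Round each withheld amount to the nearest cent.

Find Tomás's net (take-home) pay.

$5,926.87

457(b) deferral: $7,571.44 × 0.04 = $302.86
Dependent-care account contribution: $279.83
Pre-tax total = $302.86 + $279.83 = $582.69
Taxable wages = $7,571.44 − $582.69 = $6,988.75
State income tax: $6,988.75 × 0.041 = $286.54
Municipal income tax: $6,988.75 × 0.009 = $62.90
SDI: $7,571.44 × 0.01 = $75.71
Paid family leave insurance: $7,571.44 × 0.005 = $37.86
Social Security tax: $7,571.44 × 0.06 = $454.29
AD&D insurance premium: $144.58
(Employer's $550.64 toward AD&D insurance premium is not withheld from the employee.)
Total deductions = $302.86 + $279.83 + $286.54 + $62.90 + $75.71 + $37.86 + $454.29 + $144.58 = $1,644.57
Net pay = $7,571.44 − $1,644.57 = $5,926.87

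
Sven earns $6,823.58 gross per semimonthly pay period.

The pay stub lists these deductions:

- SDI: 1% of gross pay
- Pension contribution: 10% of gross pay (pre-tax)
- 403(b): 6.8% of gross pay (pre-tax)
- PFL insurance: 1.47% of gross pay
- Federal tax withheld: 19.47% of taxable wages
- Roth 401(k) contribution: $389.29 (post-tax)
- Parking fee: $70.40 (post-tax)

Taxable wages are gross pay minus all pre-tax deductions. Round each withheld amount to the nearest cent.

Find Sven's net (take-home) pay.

$3,943.63

Pension contribution: $6,823.58 × 0.1 = $682.36
403(b): $6,823.58 × 0.068 = $464.00
Pre-tax total = $682.36 + $464.00 = $1,146.36
Taxable wages = $6,823.58 − $1,146.36 = $5,677.22
Federal tax withheld: $5,677.22 × 0.1947 = $1,105.35
PFL insurance: $6,823.58 × 0.0147 = $100.31
SDI: $6,823.58 × 0.01 = $68.24
Parking fee: $70.40
Roth 401(k) contribution: $389.29
Total deductions = $682.36 + $464.00 + $1,105.35 + $100.31 + $68.24 + $70.40 + $389.29 = $2,879.95
Net pay = $6,823.58 − $2,879.95 = $3,943.63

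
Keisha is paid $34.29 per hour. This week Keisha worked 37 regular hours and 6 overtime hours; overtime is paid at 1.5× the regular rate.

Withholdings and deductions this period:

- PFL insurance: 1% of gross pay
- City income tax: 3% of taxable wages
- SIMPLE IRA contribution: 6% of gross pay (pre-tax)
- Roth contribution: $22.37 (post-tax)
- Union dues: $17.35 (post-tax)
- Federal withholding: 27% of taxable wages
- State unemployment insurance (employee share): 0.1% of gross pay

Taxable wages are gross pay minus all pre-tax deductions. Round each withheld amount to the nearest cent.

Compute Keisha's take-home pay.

$980.82

Regular pay: 37 × $34.29 = $1,268.73
Overtime pay: 6 × $34.29 × 1.5 = $308.61
Gross pay = $1,268.73 + $308.61 = $1,577.34
SIMPLE IRA contribution: $1,577.34 × 0.06 = $94.64
Taxable wages = $1,577.34 − $94.64 = $1,482.70
City income tax: $1,482.70 × 0.03 = $44.48
Federal withholding: $1,482.70 × 0.27 = $400.33
PFL insurance: $1,577.34 × 0.01 = $15.77
State unemployment insurance (employee share): $1,577.34 × 0.001 = $1.58
Union dues: $17.35
Roth contribution: $22.37
Total deductions = $94.64 + $44.48 + $400.33 + $15.77 + $1.58 + $17.35 + $22.37 = $596.52
Net pay = $1,577.34 − $596.52 = $980.82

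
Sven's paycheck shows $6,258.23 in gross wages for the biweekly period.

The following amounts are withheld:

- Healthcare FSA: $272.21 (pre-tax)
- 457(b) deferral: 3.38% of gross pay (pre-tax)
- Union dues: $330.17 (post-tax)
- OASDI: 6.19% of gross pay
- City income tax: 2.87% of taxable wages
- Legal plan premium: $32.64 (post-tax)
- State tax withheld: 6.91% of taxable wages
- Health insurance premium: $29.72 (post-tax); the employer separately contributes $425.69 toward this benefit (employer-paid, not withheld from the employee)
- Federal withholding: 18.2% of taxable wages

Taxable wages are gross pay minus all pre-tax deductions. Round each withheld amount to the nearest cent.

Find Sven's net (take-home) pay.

457(b) deferral: $6,258.23 × 0.0338 = $211.53
Healthcare FSA: $272.21
Pre-tax total = $211.53 + $272.21 = $483.74
Taxable wages = $6,258.23 − $483.74 = $5,774.49
State tax withheld: $5,774.49 × 0.0691 = $399.02
Federal withholding: $5,774.49 × 0.182 = $1,050.96
City income tax: $5,774.49 × 0.0287 = $165.73
OASDI: $6,258.23 × 0.0619 = $387.38
Health insurance premium: $29.72
Union dues: $330.17
Legal plan premium: $32.64
(Employer's $425.69 toward health insurance premium is not withheld from the employee.)
Total deductions = $211.53 + $272.21 + $399.02 + $1,050.96 + $165.73 + $387.38 + $29.72 + $330.17 + $32.64 = $2,879.36
Net pay = $6,258.23 − $2,879.36 = $3,378.87

$3,378.87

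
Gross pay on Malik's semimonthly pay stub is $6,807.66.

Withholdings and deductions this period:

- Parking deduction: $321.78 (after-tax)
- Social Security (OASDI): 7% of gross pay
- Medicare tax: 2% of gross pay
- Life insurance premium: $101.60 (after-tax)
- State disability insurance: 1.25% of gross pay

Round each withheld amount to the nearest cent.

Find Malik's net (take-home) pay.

$5,686.49

Medicare tax: $6,807.66 × 0.02 = $136.15
Social Security (OASDI): $6,807.66 × 0.07 = $476.54
State disability insurance: $6,807.66 × 0.0125 = $85.10
Parking deduction: $321.78
Life insurance premium: $101.60
Total deductions = $136.15 + $476.54 + $85.10 + $321.78 + $101.60 = $1,121.17
Net pay = $6,807.66 − $1,121.17 = $5,686.49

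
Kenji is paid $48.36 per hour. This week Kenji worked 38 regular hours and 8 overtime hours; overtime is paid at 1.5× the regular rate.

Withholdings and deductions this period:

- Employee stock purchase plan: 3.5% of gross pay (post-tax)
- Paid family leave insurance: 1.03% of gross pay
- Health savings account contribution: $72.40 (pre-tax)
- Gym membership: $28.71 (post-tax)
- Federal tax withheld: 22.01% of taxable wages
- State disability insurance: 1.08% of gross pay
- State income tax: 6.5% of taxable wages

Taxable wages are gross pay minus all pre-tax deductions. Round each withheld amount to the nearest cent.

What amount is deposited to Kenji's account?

$1,512.51

Regular pay: 38 × $48.36 = $1,837.68
Overtime pay: 8 × $48.36 × 1.5 = $580.32
Gross pay = $1,837.68 + $580.32 = $2,418.00
Health savings account contribution: $72.40
Taxable wages = $2,418.00 − $72.40 = $2,345.60
State income tax: $2,345.60 × 0.065 = $152.46
Federal tax withheld: $2,345.60 × 0.2201 = $516.27
Paid family leave insurance: $2,418.00 × 0.0103 = $24.91
State disability insurance: $2,418.00 × 0.0108 = $26.11
Gym membership: $28.71
Employee stock purchase plan: $2,418.00 × 0.035 = $84.63
Total deductions = $72.40 + $152.46 + $516.27 + $24.91 + $26.11 + $28.71 + $84.63 = $905.49
Net pay = $2,418.00 − $905.49 = $1,512.51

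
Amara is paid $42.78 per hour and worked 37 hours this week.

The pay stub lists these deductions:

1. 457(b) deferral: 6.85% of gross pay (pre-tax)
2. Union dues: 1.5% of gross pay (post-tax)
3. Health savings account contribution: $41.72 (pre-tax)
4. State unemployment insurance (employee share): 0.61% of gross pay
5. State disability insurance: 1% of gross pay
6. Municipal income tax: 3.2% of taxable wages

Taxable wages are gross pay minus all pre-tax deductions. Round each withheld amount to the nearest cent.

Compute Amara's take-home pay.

Gross pay: 37 × $42.78 = $1582.86
Health savings account contribution: $41.72
457(b) deferral: $1582.86 × 0.0685 = $108.43
Pre-tax total = $41.72 + $108.43 = $150.15
Taxable wages = $1582.86 − $150.15 = $1432.71
Municipal income tax: $1432.71 × 0.032 = $45.85
State unemployment insurance (employee share): $1582.86 × 0.0061 = $9.66
State disability insurance: $1582.86 × 0.01 = $15.83
Union dues: $1582.86 × 0.015 = $23.74
Total deductions = $41.72 + $108.43 + $45.85 + $9.66 + $15.83 + $23.74 = $245.23
Net pay = $1582.86 − $245.23 = $1337.63

$1337.63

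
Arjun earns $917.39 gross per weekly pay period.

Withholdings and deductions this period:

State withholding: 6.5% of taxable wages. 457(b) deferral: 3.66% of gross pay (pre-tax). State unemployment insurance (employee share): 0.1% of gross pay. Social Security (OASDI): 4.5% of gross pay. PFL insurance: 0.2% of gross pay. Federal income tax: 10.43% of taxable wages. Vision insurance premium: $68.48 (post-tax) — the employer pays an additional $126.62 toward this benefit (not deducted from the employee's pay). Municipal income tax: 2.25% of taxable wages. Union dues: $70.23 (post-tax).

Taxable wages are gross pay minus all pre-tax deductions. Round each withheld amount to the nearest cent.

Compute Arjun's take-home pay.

457(b) deferral: $917.39 × 0.0366 = $33.58
Taxable wages = $917.39 − $33.58 = $883.81
Municipal income tax: $883.81 × 0.0225 = $19.89
State withholding: $883.81 × 0.065 = $57.45
Federal income tax: $883.81 × 0.1043 = $92.18
State unemployment insurance (employee share): $917.39 × 0.001 = $0.92
PFL insurance: $917.39 × 0.002 = $1.83
Social Security (OASDI): $917.39 × 0.045 = $41.28
Vision insurance premium: $68.48
Union dues: $70.23
(Employer's $126.62 toward vision insurance premium is not withheld from the employee.)
Total deductions = $33.58 + $19.89 + $57.45 + $92.18 + $0.92 + $1.83 + $41.28 + $68.48 + $70.23 = $385.84
Net pay = $917.39 − $385.84 = $531.55

$531.55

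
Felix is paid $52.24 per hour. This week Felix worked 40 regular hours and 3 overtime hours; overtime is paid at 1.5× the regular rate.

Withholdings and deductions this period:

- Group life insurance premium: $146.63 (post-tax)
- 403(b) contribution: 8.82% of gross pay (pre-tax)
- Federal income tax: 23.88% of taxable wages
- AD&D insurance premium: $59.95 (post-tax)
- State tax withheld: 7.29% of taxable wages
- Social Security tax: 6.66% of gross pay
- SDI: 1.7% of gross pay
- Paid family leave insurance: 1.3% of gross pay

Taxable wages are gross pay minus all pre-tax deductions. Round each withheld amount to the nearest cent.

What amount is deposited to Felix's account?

$1027.81

Regular pay: 40 × $52.24 = $2089.60
Overtime pay: 3 × $52.24 × 1.5 = $235.08
Gross pay = $2089.60 + $235.08 = $2324.68
403(b) contribution: $2324.68 × 0.0882 = $205.04
Taxable wages = $2324.68 − $205.04 = $2119.64
State tax withheld: $2119.64 × 0.0729 = $154.52
Federal income tax: $2119.64 × 0.2388 = $506.17
Social Security tax: $2324.68 × 0.0666 = $154.82
SDI: $2324.68 × 0.017 = $39.52
Paid family leave insurance: $2324.68 × 0.013 = $30.22
Group life insurance premium: $146.63
AD&D insurance premium: $59.95
Total deductions = $205.04 + $154.52 + $506.17 + $154.82 + $39.52 + $30.22 + $146.63 + $59.95 = $1296.87
Net pay = $2324.68 − $1296.87 = $1027.81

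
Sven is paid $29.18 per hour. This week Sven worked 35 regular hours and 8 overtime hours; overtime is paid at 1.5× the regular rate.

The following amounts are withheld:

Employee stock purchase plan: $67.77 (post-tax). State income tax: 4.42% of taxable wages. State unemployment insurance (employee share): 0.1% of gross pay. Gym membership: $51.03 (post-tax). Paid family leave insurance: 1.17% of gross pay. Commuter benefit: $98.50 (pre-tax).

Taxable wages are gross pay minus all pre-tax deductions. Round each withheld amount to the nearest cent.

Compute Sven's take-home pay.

Regular pay: 35 × $29.18 = $1,021.30
Overtime pay: 8 × $29.18 × 1.5 = $350.16
Gross pay = $1,021.30 + $350.16 = $1,371.46
Commuter benefit: $98.50
Taxable wages = $1,371.46 − $98.50 = $1,272.96
State income tax: $1,272.96 × 0.0442 = $56.26
Paid family leave insurance: $1,371.46 × 0.0117 = $16.05
State unemployment insurance (employee share): $1,371.46 × 0.001 = $1.37
Employee stock purchase plan: $67.77
Gym membership: $51.03
Total deductions = $98.50 + $56.26 + $16.05 + $1.37 + $67.77 + $51.03 = $290.98
Net pay = $1,371.46 − $290.98 = $1,080.48

$1,080.48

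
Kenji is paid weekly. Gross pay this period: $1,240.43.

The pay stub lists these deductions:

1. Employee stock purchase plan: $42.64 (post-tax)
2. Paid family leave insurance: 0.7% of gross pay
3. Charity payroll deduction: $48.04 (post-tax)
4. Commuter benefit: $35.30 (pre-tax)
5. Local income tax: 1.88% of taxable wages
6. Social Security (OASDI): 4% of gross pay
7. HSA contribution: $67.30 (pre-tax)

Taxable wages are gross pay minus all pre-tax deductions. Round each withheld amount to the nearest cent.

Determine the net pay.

$967.46

HSA contribution: $67.30
Commuter benefit: $35.30
Pre-tax total = $67.30 + $35.30 = $102.60
Taxable wages = $1,240.43 − $102.60 = $1,137.83
Local income tax: $1,137.83 × 0.0188 = $21.39
Paid family leave insurance: $1,240.43 × 0.007 = $8.68
Social Security (OASDI): $1,240.43 × 0.04 = $49.62
Charity payroll deduction: $48.04
Employee stock purchase plan: $42.64
Total deductions = $67.30 + $35.30 + $21.39 + $8.68 + $49.62 + $48.04 + $42.64 = $272.97
Net pay = $1,240.43 − $272.97 = $967.46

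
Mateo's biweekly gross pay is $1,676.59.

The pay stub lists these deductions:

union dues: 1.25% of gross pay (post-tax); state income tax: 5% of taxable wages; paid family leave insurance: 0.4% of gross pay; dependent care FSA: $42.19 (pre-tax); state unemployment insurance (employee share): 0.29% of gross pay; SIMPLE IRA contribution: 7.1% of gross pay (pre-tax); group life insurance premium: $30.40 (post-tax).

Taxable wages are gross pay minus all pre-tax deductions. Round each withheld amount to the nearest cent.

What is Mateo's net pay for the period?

Dependent care FSA: $42.19
SIMPLE IRA contribution: $1,676.59 × 0.071 = $119.04
Pre-tax total = $42.19 + $119.04 = $161.23
Taxable wages = $1,676.59 − $161.23 = $1,515.36
State income tax: $1,515.36 × 0.05 = $75.77
Paid family leave insurance: $1,676.59 × 0.004 = $6.71
State unemployment insurance (employee share): $1,676.59 × 0.0029 = $4.86
Group life insurance premium: $30.40
Union dues: $1,676.59 × 0.0125 = $20.96
Total deductions = $42.19 + $119.04 + $75.77 + $6.71 + $4.86 + $30.40 + $20.96 = $299.93
Net pay = $1,676.59 − $299.93 = $1,376.66

$1,376.66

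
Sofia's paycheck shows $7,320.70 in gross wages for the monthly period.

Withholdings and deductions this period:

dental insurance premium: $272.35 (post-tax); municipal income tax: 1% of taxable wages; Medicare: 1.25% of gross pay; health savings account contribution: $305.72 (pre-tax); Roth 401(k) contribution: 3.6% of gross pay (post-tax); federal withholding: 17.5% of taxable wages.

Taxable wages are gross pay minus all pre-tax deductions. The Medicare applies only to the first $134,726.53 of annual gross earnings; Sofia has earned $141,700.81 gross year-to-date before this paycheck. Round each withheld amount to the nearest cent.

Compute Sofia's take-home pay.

$5,181.31

Health savings account contribution: $305.72
Taxable wages = $7,320.70 − $305.72 = $7,014.98
Municipal income tax: $7,014.98 × 0.01 = $70.15
Federal withholding: $7,014.98 × 0.175 = $1,227.62
Medicare: annual cap $134,726.53 already reached (YTD $141,700.81), so $0.00
Roth 401(k) contribution: $7,320.70 × 0.036 = $263.55
Dental insurance premium: $272.35
Total deductions = $305.72 + $70.15 + $1,227.62 + $0.00 + $263.55 + $272.35 = $2,139.39
Net pay = $7,320.70 − $2,139.39 = $5,181.31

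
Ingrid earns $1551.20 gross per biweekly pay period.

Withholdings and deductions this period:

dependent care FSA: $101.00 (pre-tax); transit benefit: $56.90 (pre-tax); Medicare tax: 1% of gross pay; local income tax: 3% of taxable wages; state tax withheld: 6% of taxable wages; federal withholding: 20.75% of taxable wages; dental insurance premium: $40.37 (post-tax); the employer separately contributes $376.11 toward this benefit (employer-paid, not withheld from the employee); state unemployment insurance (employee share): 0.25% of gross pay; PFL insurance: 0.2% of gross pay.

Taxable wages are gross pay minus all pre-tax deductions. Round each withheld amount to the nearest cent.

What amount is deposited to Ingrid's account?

Dependent care FSA: $101.00
Transit benefit: $56.90
Pre-tax total = $101.00 + $56.90 = $157.90
Taxable wages = $1551.20 − $157.90 = $1393.30
Federal withholding: $1393.30 × 0.2075 = $289.11
State tax withheld: $1393.30 × 0.06 = $83.60
Local income tax: $1393.30 × 0.03 = $41.80
State unemployment insurance (employee share): $1551.20 × 0.0025 = $3.88
PFL insurance: $1551.20 × 0.002 = $3.10
Medicare tax: $1551.20 × 0.01 = $15.51
Dental insurance premium: $40.37
(Employer's $376.11 toward dental insurance premium is not withheld from the employee.)
Total deductions = $101.00 + $56.90 + $289.11 + $83.60 + $41.80 + $3.88 + $3.10 + $15.51 + $40.37 = $635.27
Net pay = $1551.20 − $635.27 = $915.93

$915.93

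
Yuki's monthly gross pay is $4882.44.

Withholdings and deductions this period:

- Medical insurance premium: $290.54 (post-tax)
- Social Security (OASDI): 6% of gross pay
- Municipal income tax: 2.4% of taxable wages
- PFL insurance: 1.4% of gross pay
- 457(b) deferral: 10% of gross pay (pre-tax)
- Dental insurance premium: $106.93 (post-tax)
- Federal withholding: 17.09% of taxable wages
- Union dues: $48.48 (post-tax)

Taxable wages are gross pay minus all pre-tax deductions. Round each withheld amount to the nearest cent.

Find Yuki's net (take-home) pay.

$2730.52

457(b) deferral: $4882.44 × 0.1 = $488.24
Taxable wages = $4882.44 − $488.24 = $4394.20
Municipal income tax: $4394.20 × 0.024 = $105.46
Federal withholding: $4394.20 × 0.1709 = $750.97
PFL insurance: $4882.44 × 0.014 = $68.35
Social Security (OASDI): $4882.44 × 0.06 = $292.95
Medical insurance premium: $290.54
Dental insurance premium: $106.93
Union dues: $48.48
Total deductions = $488.24 + $105.46 + $750.97 + $68.35 + $292.95 + $290.54 + $106.93 + $48.48 = $2151.92
Net pay = $4882.44 − $2151.92 = $2730.52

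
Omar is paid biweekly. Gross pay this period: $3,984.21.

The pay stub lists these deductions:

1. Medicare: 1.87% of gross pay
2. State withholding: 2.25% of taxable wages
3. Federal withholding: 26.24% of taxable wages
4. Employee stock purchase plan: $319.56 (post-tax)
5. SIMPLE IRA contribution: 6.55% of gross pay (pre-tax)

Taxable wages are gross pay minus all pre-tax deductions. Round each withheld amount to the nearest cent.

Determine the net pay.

SIMPLE IRA contribution: $3,984.21 × 0.0655 = $260.97
Taxable wages = $3,984.21 − $260.97 = $3,723.24
Federal withholding: $3,723.24 × 0.2624 = $976.98
State withholding: $3,723.24 × 0.0225 = $83.77
Medicare: $3,984.21 × 0.0187 = $74.50
Employee stock purchase plan: $319.56
Total deductions = $260.97 + $976.98 + $83.77 + $74.50 + $319.56 = $1,715.78
Net pay = $3,984.21 − $1,715.78 = $2,268.43

$2,268.43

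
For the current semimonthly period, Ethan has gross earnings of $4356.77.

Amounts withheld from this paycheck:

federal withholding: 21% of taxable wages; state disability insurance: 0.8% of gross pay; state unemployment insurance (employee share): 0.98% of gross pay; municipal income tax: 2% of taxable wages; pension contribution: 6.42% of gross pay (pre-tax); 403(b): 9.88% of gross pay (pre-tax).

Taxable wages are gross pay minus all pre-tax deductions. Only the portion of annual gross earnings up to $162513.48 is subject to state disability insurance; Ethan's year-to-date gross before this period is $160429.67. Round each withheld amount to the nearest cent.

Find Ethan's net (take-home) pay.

$2748.53

403(b): $4356.77 × 0.0988 = $430.45
Pension contribution: $4356.77 × 0.0642 = $279.70
Pre-tax total = $430.45 + $279.70 = $710.15
Taxable wages = $4356.77 − $710.15 = $3646.62
Municipal income tax: $3646.62 × 0.02 = $72.93
Federal withholding: $3646.62 × 0.21 = $765.79
State disability insurance: only $162513.48 − $160429.67 = $2083.81 of this check is subject → $2083.81 × 0.008 = $16.67
State unemployment insurance (employee share): $4356.77 × 0.0098 = $42.70
Total deductions = $430.45 + $279.70 + $72.93 + $765.79 + $16.67 + $42.70 = $1608.24
Net pay = $4356.77 − $1608.24 = $2748.53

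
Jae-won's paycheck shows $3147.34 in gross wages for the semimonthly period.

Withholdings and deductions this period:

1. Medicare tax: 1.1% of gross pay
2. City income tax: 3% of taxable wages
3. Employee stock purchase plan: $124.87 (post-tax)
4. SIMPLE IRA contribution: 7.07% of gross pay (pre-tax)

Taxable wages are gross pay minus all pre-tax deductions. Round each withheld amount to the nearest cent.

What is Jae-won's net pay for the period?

SIMPLE IRA contribution: $3147.34 × 0.0707 = $222.52
Taxable wages = $3147.34 − $222.52 = $2924.82
City income tax: $2924.82 × 0.03 = $87.74
Medicare tax: $3147.34 × 0.011 = $34.62
Employee stock purchase plan: $124.87
Total deductions = $222.52 + $87.74 + $34.62 + $124.87 = $469.75
Net pay = $3147.34 − $469.75 = $2677.59

$2677.59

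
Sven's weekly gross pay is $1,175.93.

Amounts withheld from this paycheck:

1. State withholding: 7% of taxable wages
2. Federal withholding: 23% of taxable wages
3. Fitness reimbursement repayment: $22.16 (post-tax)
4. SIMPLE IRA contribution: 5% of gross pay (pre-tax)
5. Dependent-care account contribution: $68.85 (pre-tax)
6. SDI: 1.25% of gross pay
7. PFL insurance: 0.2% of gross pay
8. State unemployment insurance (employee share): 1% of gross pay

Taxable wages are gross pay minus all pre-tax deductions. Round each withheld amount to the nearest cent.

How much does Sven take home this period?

$682.83

Dependent-care account contribution: $68.85
SIMPLE IRA contribution: $1,175.93 × 0.05 = $58.80
Pre-tax total = $68.85 + $58.80 = $127.65
Taxable wages = $1,175.93 − $127.65 = $1,048.28
State withholding: $1,048.28 × 0.07 = $73.38
Federal withholding: $1,048.28 × 0.23 = $241.10
PFL insurance: $1,175.93 × 0.002 = $2.35
SDI: $1,175.93 × 0.0125 = $14.70
State unemployment insurance (employee share): $1,175.93 × 0.01 = $11.76
Fitness reimbursement repayment: $22.16
Total deductions = $68.85 + $58.80 + $73.38 + $241.10 + $2.35 + $14.70 + $11.76 + $22.16 = $493.10
Net pay = $1,175.93 − $493.10 = $682.83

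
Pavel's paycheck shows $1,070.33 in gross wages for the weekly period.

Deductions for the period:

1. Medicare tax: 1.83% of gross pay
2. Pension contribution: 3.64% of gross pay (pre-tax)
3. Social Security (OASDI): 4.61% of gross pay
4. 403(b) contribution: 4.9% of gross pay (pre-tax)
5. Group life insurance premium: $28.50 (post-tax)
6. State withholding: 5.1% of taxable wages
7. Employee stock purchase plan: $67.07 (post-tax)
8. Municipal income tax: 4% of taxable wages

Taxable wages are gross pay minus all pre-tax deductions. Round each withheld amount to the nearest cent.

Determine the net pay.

$725.34

403(b) contribution: $1,070.33 × 0.049 = $52.45
Pension contribution: $1,070.33 × 0.0364 = $38.96
Pre-tax total = $52.45 + $38.96 = $91.41
Taxable wages = $1,070.33 − $91.41 = $978.92
Municipal income tax: $978.92 × 0.04 = $39.16
State withholding: $978.92 × 0.051 = $49.92
Social Security (OASDI): $1,070.33 × 0.0461 = $49.34
Medicare tax: $1,070.33 × 0.0183 = $19.59
Group life insurance premium: $28.50
Employee stock purchase plan: $67.07
Total deductions = $52.45 + $38.96 + $39.16 + $49.92 + $49.34 + $19.59 + $28.50 + $67.07 = $344.99
Net pay = $1,070.33 − $344.99 = $725.34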